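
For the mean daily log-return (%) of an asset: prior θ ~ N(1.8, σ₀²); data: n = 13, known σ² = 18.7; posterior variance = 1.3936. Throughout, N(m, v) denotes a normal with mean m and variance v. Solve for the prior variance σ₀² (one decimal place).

σ₀² = 44.7

Posterior precision equals prior precision plus data precision: 1/σ_n² = 1/σ₀² + n/σ².
So 1/σ₀² = 1/1.3936 − 13/18.7 = 0.717566 − 0.695187 = 0.022379.
Hence σ₀² = 1/0.022379 ≈ 44.7.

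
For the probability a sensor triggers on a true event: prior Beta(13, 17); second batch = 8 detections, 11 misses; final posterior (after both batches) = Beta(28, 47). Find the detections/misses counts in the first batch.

7 detections and 19 misses

Because Beta–binomial updating is additive in the counts, the combined data contributed (α_post−α_prior, β_post−β_prior) successes and failures.
Total across both batches: 28−13=15 detections, 47−17=30 misses.
Subtract the second batch: 15−8=7 detections and 30−11=19 misses.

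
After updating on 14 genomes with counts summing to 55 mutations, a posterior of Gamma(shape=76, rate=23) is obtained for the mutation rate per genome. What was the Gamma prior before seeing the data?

Gamma(shape=21, rate=9)

Gamma–Poisson conjugacy: posterior shape = α + Σxᵢ, posterior rate = β + n.
So α = 76 − 55 = 21 and β = 23 − 14 = 9.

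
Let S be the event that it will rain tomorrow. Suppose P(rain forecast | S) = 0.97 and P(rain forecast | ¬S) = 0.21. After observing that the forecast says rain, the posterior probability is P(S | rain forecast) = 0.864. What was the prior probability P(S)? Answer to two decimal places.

P(S) = 0.58

In odds form, posterior odds = prior odds × likelihood ratio, so prior odds = posterior odds ÷ LR.
Posterior odds = 0.864/(1−0.864) = 6.3529. LR = 0.97/0.21 = 4.6190.
Prior odds = 6.3529/4.6190 = 1.3754, so P(S) = 1.3754/(1+1.3754) ≈ 0.58.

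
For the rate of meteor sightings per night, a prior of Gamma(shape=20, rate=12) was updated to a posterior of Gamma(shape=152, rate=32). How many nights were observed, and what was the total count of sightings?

n = 20 nights with total 132 sightings

A Gamma(α, β) prior (rate parametrization) on a Poisson rate with n observations summing to S gives posterior Gamma(α+S, β+n).
Matching: Σxᵢ = 152 − 20 = 132 and n = 32 − 12 = 20.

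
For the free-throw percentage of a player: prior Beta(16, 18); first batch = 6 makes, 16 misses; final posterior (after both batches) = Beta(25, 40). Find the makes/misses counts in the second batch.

3 makes and 6 misses

Because Beta–binomial updating is additive in the counts, the combined data contributed (α_post−α_prior, β_post−β_prior) successes and failures.
Total across both batches: 25−16=9 makes, 40−18=22 misses.
Subtract the first batch: 9−6=3 makes and 22−16=6 misses.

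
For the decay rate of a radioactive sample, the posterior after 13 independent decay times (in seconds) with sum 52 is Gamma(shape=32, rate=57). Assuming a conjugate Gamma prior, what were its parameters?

Gamma–exponential conjugacy: posterior shape = α + n, posterior rate = β + Σtᵢ.
So α = 32 − 13 = 19 and β = 57 − 52 = 5.

Gamma(shape=19, rate=5)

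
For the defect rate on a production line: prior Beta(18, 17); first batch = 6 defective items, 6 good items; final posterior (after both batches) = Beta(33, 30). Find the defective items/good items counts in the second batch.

Sequential conjugate updates are equivalent to a single update on the pooled data, so total successes = posterior α − prior α and total failures = posterior β − prior β.
Total across both batches: 33−18=15 defective items, 30−17=13 good items.
Subtract the first batch: 15−6=9 defective items and 13−6=7 good items.

9 defective items and 7 good items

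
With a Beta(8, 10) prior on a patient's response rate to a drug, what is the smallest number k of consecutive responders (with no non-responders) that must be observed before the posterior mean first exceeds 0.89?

After k responders and 0 non-responders the posterior is Beta(8+k, 10), with mean (8+k)/(8+10+k).
Set (8+k)/(18+k) > 0.89 and solve: k > (0.89·18 − 8)/(1 − 0.89) = 72.909.
The smallest integer exceeding 72.909 is 73, and checking k=73: (81)/(91) = 0.8901 > 0.89.

k = 73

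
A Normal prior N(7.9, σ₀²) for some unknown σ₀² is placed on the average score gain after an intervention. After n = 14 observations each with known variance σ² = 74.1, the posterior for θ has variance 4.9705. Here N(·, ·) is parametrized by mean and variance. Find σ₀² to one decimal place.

Posterior precision equals prior precision plus data precision: 1/σ_n² = 1/σ₀² + n/σ².
So 1/σ₀² = 1/4.9705 − 14/74.1 = 0.201187 − 0.188934 = 0.012253.
Hence σ₀² = 1/0.012253 ≈ 81.6.

σ₀² = 81.6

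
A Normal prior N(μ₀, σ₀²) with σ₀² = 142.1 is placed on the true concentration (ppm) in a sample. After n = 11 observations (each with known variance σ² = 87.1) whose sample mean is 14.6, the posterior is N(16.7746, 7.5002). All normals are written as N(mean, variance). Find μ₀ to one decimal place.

The posterior mean is a precision-weighted average: μ_n = (τ₀μ₀ + τ_data·x̄)/(τ₀+τ_data), with τ₀=1/σ₀² and τ_data=n/σ².
Here τ₀ = 1/142.1 = 0.007037 and τ_data = 11/87.1 = 0.126292, so τ_n = 0.133329.
Rearranging for μ₀: μ₀ = (μ_n·τ_n − τ_data·x̄)/τ₀ = (16.7746·0.133329 − 0.126292·14.6) / 0.007037 = 0.392677/0.007037 ≈ 55.8.

μ₀ = 55.8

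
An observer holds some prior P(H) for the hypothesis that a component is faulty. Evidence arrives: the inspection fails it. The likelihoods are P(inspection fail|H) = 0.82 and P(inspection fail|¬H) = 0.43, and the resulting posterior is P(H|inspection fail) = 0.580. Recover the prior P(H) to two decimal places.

P(H) = 0.42

In odds form, posterior odds = prior odds × likelihood ratio, so prior odds = posterior odds ÷ LR.
Posterior odds = 0.580/(1−0.580) = 1.3810. LR = 0.82/0.43 = 1.9070.
Prior odds = 1.3810/1.9070 = 0.7242, so P(H) = 0.7242/(1+0.7242) ≈ 0.42.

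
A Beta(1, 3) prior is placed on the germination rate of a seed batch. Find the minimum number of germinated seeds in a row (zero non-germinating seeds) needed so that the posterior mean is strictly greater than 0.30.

After k germinated seeds and 0 non-germinating seeds the posterior is Beta(1+k, 3), with mean (1+k)/(1+3+k).
Set (1+k)/(4+k) > 0.30 and solve: k > (0.30·4 − 1)/(1 − 0.30) = 0.286.
The smallest integer exceeding 0.286 is 1, and checking k=1: (2)/(5) = 0.4000 > 0.30.

k = 1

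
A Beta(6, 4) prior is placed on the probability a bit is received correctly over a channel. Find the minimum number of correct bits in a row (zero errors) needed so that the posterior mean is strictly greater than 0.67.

k = 3

After k correct bits and 0 errors the posterior is Beta(6+k, 4), with mean (6+k)/(6+4+k).
Set (6+k)/(10+k) > 0.67 and solve: k > (0.67·10 − 6)/(1 − 0.67) = 2.121.
The smallest integer exceeding 2.121 is 3.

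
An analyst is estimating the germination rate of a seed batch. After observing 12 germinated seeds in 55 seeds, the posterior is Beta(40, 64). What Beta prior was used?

Beta is conjugate to the binomial likelihood: posterior = Beta(a+s, b+f).
So a = 40 − 12 = 28 and b = 64 − 43 = 21.

Beta(28, 21)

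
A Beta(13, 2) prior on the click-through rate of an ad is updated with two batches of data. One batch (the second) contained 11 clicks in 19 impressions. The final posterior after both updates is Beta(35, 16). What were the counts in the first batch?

11 clicks and 6 non-clicks

Sequential conjugate updates are equivalent to a single update on the pooled data, so total successes = posterior α − prior α and total failures = posterior β − prior β.
Total across both batches: 35−13=22 clicks, 16−2=14 non-clicks.
Subtract the second batch: 22−11=11 clicks and 14−8=6 non-clicks.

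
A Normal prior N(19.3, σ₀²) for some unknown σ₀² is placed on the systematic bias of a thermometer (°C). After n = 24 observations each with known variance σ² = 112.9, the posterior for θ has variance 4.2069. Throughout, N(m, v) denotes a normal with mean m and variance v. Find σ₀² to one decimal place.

σ₀² = 39.8

Posterior precision equals prior precision plus data precision: 1/σ_n² = 1/σ₀² + n/σ².
So 1/σ₀² = 1/4.2069 − 24/112.9 = 0.237705 − 0.212578 = 0.025127.
Hence σ₀² = 1/0.025127 ≈ 39.8.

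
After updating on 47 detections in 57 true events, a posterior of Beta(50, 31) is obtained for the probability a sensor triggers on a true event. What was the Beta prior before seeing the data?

Beta is conjugate to the binomial likelihood: posterior = Beta(a+s, b+f).
So a = 50 − 47 = 3 and b = 31 − 10 = 21.

Beta(3, 21)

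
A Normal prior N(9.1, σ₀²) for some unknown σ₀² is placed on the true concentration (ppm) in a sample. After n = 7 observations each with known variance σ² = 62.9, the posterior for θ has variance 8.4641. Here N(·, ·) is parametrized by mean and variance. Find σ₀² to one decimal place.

For the Normal–Normal model with known σ², precisions add: τ_n = τ₀ + n/σ².
So 1/σ₀² = 1/8.4641 − 7/62.9 = 0.118146 − 0.111288 = 0.006858.
Hence σ₀² = 1/0.006858 ≈ 145.8.

σ₀² = 145.8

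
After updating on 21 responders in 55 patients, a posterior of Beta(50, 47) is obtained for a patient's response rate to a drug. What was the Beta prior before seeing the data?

Beta(29, 13)

Under Beta–binomial conjugacy the posterior parameters are (a+s, b+f).
So a = 50 − 21 = 29 and b = 47 − 34 = 13.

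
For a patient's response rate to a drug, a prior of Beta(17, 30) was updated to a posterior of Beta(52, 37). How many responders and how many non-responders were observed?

Beta is conjugate to the binomial likelihood: posterior = Beta(α+s, β+f).
Match parameters: s=52−17=35, f=37−30=7.

35 responders and 7 non-responders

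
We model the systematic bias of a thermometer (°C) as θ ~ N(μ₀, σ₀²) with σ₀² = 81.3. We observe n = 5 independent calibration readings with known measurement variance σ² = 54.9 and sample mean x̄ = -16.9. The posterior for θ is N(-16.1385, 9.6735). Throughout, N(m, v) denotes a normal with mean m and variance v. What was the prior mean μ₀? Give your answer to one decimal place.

With known observation variance, the Normal–Normal posterior has precision τ_n = τ₀ + n/σ² and mean μ_n = (τ₀μ₀ + (n/σ²)x̄)/τ_n.
Here τ₀ = 1/81.3 = 0.012300 and τ_data = 5/54.9 = 0.091075, so τ_n = 0.103375.
Rearranging for μ₀: μ₀ = (μ_n·τ_n − τ_data·x̄)/τ₀ = (-16.1385·0.103375 − 0.091075·-16.9) / 0.012300 = -0.129150/0.012300 ≈ -10.5.

μ₀ = -10.5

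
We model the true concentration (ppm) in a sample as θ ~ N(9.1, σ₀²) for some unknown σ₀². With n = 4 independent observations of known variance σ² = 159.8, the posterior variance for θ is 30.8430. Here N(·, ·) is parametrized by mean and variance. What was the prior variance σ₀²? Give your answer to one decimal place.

Posterior precision equals prior precision plus data precision: 1/σ_n² = 1/σ₀² + n/σ².
So 1/σ₀² = 1/30.8430 − 4/159.8 = 0.032422 − 0.025031 = 0.007391.
Hence σ₀² = 1/0.007391 ≈ 135.3.

σ₀² = 135.3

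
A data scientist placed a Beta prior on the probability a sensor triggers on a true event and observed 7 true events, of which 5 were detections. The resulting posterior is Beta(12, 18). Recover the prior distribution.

Beta is conjugate to the binomial likelihood: posterior = Beta(a+s, b+f).
So a = 12 − 5 = 7 and b = 18 − 2 = 16.

Beta(7, 16)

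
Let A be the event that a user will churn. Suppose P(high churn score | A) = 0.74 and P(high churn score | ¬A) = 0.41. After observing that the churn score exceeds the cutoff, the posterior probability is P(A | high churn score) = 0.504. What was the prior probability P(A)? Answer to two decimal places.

In odds form, posterior odds = prior odds × likelihood ratio, so prior odds = posterior odds ÷ LR.
Posterior odds = 0.504/(1−0.504) = 1.0161. LR = 0.74/0.41 = 1.8049.
Prior odds = 1.0161/1.8049 = 0.5630, so P(A) = 0.5630/(1+0.5630) ≈ 0.36.

P(A) = 0.36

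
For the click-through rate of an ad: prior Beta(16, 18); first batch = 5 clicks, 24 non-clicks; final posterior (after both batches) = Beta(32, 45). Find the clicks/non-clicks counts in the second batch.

Because Beta–binomial updating is additive in the counts, the combined data contributed (α_post−α_prior, β_post−β_prior) successes and failures.
Total across both batches: 32−16=16 clicks, 45−18=27 non-clicks.
Subtract the first batch: 16−5=11 clicks and 27−24=3 non-clicks.

11 clicks and 3 non-clicks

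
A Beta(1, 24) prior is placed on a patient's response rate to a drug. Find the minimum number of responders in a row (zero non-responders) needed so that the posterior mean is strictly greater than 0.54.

After k responders and 0 non-responders the posterior is Beta(1+k, 24), with mean (1+k)/(1+24+k).
Set (1+k)/(25+k) > 0.54 and solve: k > (0.54·25 − 1)/(1 − 0.54) = 27.174.
The smallest integer exceeding 27.174 is 28, and checking k=28: (29)/(53) = 0.5472 > 0.54.

k = 28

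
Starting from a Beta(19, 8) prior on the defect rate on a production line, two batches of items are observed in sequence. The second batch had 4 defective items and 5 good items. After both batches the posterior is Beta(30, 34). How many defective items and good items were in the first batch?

7 defective items and 21 good items

Because Beta–binomial updating is additive in the counts, the combined data contributed (α_post−α_prior, β_post−β_prior) successes and failures.
Total across both batches: 30−19=11 defective items, 34−8=26 good items.
Subtract the second batch: 11−4=7 defective items and 26−5=21 good items.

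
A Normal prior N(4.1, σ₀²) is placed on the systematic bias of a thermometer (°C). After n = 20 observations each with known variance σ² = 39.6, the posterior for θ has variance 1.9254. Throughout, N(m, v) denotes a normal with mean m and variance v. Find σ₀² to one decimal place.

σ₀² = 69.8

For the Normal–Normal model with known σ², precisions add: τ_n = τ₀ + n/σ².
So 1/σ₀² = 1/1.9254 − 20/39.6 = 0.519373 − 0.505051 = 0.014322.
Hence σ₀² = 1/0.014322 ≈ 69.8.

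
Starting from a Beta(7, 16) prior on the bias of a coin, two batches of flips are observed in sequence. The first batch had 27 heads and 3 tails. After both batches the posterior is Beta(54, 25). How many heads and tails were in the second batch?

20 heads and 6 tails

Sequential conjugate updates are equivalent to a single update on the pooled data, so total successes = posterior α − prior α and total failures = posterior β − prior β.
Total across both batches: 54−7=47 heads, 25−16=9 tails.
Subtract the first batch: 47−27=20 heads and 9−3=6 tails.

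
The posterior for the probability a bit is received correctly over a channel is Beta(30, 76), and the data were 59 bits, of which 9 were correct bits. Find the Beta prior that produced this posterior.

Under Beta–binomial conjugacy the posterior parameters are (a+s, b+f).
So a = 30 − 9 = 21 and b = 76 − 50 = 26.

Beta(21, 26)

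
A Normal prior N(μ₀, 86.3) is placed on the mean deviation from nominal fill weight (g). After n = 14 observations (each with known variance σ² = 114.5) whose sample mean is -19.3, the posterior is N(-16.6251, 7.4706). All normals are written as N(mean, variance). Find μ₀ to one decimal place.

μ₀ = 11.6

With known observation variance, the Normal–Normal posterior has precision τ_n = τ₀ + n/σ² and mean μ_n = (τ₀μ₀ + (n/σ²)x̄)/τ_n.
Here τ₀ = 1/86.3 = 0.011587 and τ_data = 14/114.5 = 0.122271, so τ_n = 0.133858.
Rearranging for μ₀: μ₀ = (μ_n·τ_n − τ_data·x̄)/τ₀ = (-16.6251·0.133858 − 0.122271·-19.3) / 0.011587 = 0.134428/0.011587 ≈ 11.6.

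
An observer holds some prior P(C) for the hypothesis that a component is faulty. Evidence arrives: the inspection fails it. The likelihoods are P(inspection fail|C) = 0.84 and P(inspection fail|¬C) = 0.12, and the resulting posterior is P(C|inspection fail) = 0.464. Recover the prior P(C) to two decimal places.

P(C) = 0.11

In odds form, posterior odds = prior odds × likelihood ratio, so prior odds = posterior odds ÷ LR.
Posterior odds = 0.464/(1−0.464) = 0.8657. LR = 0.84/0.12 = 7.0000.
Prior odds = 0.8657/7.0000 = 0.1237, so P(C) = 0.1237/(1+0.1237) ≈ 0.11.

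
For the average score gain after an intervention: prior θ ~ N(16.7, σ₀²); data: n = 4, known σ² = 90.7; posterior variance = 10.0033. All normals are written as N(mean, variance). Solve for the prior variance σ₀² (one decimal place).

σ₀² = 17.9

Posterior precision equals prior precision plus data precision: 1/σ_n² = 1/σ₀² + n/σ².
So 1/σ₀² = 1/10.0033 − 4/90.7 = 0.099967 − 0.044101 = 0.055866.
Hence σ₀² = 1/0.055866 ≈ 17.9.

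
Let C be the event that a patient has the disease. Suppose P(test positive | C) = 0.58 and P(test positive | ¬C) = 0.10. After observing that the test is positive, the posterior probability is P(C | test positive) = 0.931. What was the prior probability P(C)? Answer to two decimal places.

Bayes' rule in odds form gives O(C|E) = O(C)·[P(E|C)/P(E|¬C)], hence O(C) = O(C|E)/LR.
Posterior odds = 0.931/(1−0.931) = 13.4928. LR = 0.58/0.10 = 5.8000.
Prior odds = 13.4928/5.8000 = 2.3263, so P(C) = 2.3263/(1+2.3263) ≈ 0.70.

P(C) = 0.70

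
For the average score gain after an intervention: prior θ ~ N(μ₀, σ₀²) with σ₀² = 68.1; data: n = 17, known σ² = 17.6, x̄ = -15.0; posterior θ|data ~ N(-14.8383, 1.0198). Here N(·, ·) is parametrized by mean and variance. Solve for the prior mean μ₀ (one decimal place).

The posterior mean is a precision-weighted average: μ_n = (τ₀μ₀ + τ_data·x̄)/(τ₀+τ_data), with τ₀=1/σ₀² and τ_data=n/σ².
Here τ₀ = 1/68.1 = 0.014684 and τ_data = 17/17.6 = 0.965909, so τ_n = 0.980593.
Rearranging for μ₀: μ₀ = (μ_n·τ_n − τ_data·x̄)/τ₀ = (-14.8383·0.980593 − 0.965909·-15.0) / 0.014684 = -0.061698/0.014684 ≈ -4.2.

μ₀ = -4.2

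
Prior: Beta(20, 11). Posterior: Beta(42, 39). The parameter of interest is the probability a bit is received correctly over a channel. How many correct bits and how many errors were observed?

A Beta(α, β) prior with s successes and f failures in binomial data gives a Beta(α+s, β+f) posterior.
Match parameters: s=42−20=22, f=39−11=28.

22 correct bits and 28 errors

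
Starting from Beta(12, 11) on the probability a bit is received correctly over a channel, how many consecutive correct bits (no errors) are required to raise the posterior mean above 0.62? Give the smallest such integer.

After k correct bits and 0 errors the posterior is Beta(12+k, 11), with mean (12+k)/(12+11+k).
Set (12+k)/(23+k) > 0.62 and solve: k > (0.62·23 − 12)/(1 − 0.62) = 5.947.
The smallest integer exceeding 5.947 is 6, and checking k=6: (18)/(29) = 0.6207 > 0.62.

k = 6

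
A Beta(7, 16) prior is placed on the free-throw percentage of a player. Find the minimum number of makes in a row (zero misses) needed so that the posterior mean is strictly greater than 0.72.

k = 35

After k makes and 0 misses the posterior is Beta(7+k, 16), with mean (7+k)/(7+16+k).
Set (7+k)/(23+k) > 0.72 and solve: k > (0.72·23 − 7)/(1 − 0.72) = 34.143.
The smallest integer exceeding 34.143 is 35, and checking k=35: (42)/(58) = 0.7241 > 0.72.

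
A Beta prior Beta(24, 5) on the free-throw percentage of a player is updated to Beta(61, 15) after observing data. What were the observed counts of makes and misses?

37 makes and 10 misses

Under Beta–binomial conjugacy the posterior parameters are (a+s, b+f).
Match parameters: s=61−24=37, f=15−5=10.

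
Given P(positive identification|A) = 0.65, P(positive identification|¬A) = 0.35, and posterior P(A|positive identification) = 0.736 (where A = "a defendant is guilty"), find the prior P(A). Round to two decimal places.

P(A) = 0.60

Bayes' rule in odds form gives O(A|E) = O(A)·[P(E|A)/P(E|¬A)], hence O(A) = O(A|E)/LR.
Posterior odds = 0.736/(1−0.736) = 2.7879. LR = 0.65/0.35 = 1.8571.
Prior odds = 2.7879/1.8571 = 1.5012, so P(A) = 1.5012/(1+1.5012) ≈ 0.60.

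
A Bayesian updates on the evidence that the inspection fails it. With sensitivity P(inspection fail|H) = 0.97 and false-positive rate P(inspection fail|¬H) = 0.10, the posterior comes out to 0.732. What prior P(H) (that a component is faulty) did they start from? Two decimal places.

P(H) = 0.22

In odds form, posterior odds = prior odds × likelihood ratio, so prior odds = posterior odds ÷ LR.
Posterior odds = 0.732/(1−0.732) = 2.7313. LR = 0.97/0.10 = 9.7000.
Prior odds = 2.7313/9.7000 = 0.2816, so P(H) = 0.2816/(1+0.2816) ≈ 0.22.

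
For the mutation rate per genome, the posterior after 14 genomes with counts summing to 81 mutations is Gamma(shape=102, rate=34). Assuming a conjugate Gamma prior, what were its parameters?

Gamma–Poisson conjugacy: posterior shape = α + Σxᵢ, posterior rate = β + n.
So α = 102 − 81 = 21 and β = 34 − 14 = 20.

Gamma(shape=21, rate=20)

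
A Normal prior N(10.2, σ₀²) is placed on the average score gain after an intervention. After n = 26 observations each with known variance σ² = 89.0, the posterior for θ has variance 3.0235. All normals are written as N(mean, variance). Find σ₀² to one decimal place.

For the Normal–Normal model with known σ², precisions add: τ_n = τ₀ + n/σ².
So 1/σ₀² = 1/3.0235 − 26/89.0 = 0.330743 − 0.292135 = 0.038608.
Hence σ₀² = 1/0.038608 ≈ 25.9.

σ₀² = 25.9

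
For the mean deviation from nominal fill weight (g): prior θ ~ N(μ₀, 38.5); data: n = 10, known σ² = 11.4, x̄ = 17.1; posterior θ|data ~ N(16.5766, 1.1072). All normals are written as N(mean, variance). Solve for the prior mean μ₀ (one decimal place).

With known observation variance, the Normal–Normal posterior has precision τ_n = τ₀ + n/σ² and mean μ_n = (τ₀μ₀ + (n/σ²)x̄)/τ_n.
Here τ₀ = 1/38.5 = 0.025974 and τ_data = 10/11.4 = 0.877193, so τ_n = 0.903167.
Rearranging for μ₀: μ₀ = (μ_n·τ_n − τ_data·x̄)/τ₀ = (16.5766·0.903167 − 0.877193·17.1) / 0.025974 = -0.028562/0.025974 ≈ -1.1.

μ₀ = -1.1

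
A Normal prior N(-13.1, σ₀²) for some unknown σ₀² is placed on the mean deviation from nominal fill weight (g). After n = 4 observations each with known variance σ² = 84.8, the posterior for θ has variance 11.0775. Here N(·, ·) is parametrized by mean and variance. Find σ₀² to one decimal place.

Posterior precision equals prior precision plus data precision: 1/σ_n² = 1/σ₀² + n/σ².
So 1/σ₀² = 1/11.0775 − 4/84.8 = 0.090273 − 0.047170 = 0.043103.
Hence σ₀² = 1/0.043103 ≈ 23.2.

σ₀² = 23.2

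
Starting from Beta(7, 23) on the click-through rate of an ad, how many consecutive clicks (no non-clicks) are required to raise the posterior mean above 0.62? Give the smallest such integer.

k = 31

After k clicks and 0 non-clicks the posterior is Beta(7+k, 23), with mean (7+k)/(7+23+k).
Set (7+k)/(30+k) > 0.62 and solve: k > (0.62·30 − 7)/(1 − 0.62) = 30.526.
The smallest integer exceeding 30.526 is 31, and checking k=31: (38)/(61) = 0.6230 > 0.62.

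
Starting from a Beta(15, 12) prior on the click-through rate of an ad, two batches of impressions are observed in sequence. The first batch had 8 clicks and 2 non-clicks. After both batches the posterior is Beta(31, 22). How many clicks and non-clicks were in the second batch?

8 clicks and 8 non-clicks

Because Beta–binomial updating is additive in the counts, the combined data contributed (α_post−α_prior, β_post−β_prior) successes and failures.
Total across both batches: 31−15=16 clicks, 22−12=10 non-clicks.
Subtract the first batch: 16−8=8 clicks and 10−2=8 non-clicks.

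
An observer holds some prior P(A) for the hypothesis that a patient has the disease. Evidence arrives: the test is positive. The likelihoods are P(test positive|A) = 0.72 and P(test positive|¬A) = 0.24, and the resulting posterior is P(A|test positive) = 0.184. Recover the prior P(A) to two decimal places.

P(A) = 0.07

In odds form, posterior odds = prior odds × likelihood ratio, so prior odds = posterior odds ÷ LR.
Posterior odds = 0.184/(1−0.184) = 0.2255. LR = 0.72/0.24 = 3.0000.
Prior odds = 0.2255/3.0000 = 0.0752, so P(A) = 0.0752/(1+0.0752) ≈ 0.07.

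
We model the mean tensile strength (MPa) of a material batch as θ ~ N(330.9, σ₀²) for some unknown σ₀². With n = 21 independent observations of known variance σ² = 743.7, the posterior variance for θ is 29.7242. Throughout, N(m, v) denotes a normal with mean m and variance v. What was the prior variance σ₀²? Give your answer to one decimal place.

σ₀² = 185.0

For the Normal–Normal model with known σ², precisions add: τ_n = τ₀ + n/σ².
So 1/σ₀² = 1/29.7242 − 21/743.7 = 0.033643 − 0.028237 = 0.005406.
Hence σ₀² = 1/0.005406 ≈ 185.0.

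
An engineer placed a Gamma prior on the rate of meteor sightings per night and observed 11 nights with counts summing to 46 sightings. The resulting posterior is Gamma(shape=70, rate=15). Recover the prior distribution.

Gamma(shape=24, rate=4)

A Gamma(α, β) prior (rate parametrization) on a Poisson rate with n observations summing to S gives posterior Gamma(α+S, β+n).
So α = 70 − 46 = 24 and β = 15 − 11 = 4.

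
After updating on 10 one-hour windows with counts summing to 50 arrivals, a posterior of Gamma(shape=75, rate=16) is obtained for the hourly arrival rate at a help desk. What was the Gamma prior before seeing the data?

A Gamma(α, β) prior (rate parametrization) on a Poisson rate with n observations summing to S gives posterior Gamma(α+S, β+n).
So α = 75 − 50 = 25 and β = 16 − 10 = 6.

Gamma(shape=25, rate=6)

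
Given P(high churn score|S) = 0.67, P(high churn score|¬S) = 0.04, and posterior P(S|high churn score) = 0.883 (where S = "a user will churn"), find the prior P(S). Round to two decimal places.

P(S) = 0.31

Bayes' rule in odds form gives O(S|E) = O(S)·[P(E|S)/P(E|¬S)], hence O(S) = O(S|E)/LR.
Posterior odds = 0.883/(1−0.883) = 7.5470. LR = 0.67/0.04 = 16.7500.
Prior odds = 7.5470/16.7500 = 0.4506, so P(S) = 0.4506/(1+0.4506) ≈ 0.31.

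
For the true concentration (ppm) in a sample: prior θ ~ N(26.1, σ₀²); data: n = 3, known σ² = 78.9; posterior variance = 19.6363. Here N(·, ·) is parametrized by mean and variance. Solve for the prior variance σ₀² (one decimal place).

σ₀² = 77.5

For the Normal–Normal model with known σ², precisions add: τ_n = τ₀ + n/σ².
So 1/σ₀² = 1/19.6363 − 3/78.9 = 0.050926 − 0.038023 = 0.012903.
Hence σ₀² = 1/0.012903 ≈ 77.5.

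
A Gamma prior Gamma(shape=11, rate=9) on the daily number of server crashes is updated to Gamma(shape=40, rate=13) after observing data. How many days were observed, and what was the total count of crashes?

n = 4 days with total 29 crashes

A Gamma(α, β) prior (rate parametrization) on a Poisson rate with n observations summing to S gives posterior Gamma(α+S, β+n).
Matching: Σxᵢ = 40 − 11 = 29 and n = 13 − 9 = 4.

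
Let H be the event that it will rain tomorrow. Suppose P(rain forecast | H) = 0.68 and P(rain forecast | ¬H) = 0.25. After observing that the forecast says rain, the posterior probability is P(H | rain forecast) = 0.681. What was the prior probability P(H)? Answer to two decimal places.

Bayes' rule in odds form gives O(H|E) = O(H)·[P(E|H)/P(E|¬H)], hence O(H) = O(H|E)/LR.
Posterior odds = 0.681/(1−0.681) = 2.1348. LR = 0.68/0.25 = 2.7200.
Prior odds = 2.1348/2.7200 = 0.7849, so P(H) = 0.7849/(1+0.7849) ≈ 0.44.

P(H) = 0.44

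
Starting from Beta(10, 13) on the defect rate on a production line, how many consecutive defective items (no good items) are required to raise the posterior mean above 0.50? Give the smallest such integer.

After k defective items and 0 good items the posterior is Beta(10+k, 13), with mean (10+k)/(10+13+k).
Set (10+k)/(23+k) > 0.50 and solve: k > (0.50·23 − 10)/(1 − 0.50) = 3.000.
The smallest integer exceeding 3.000 is 4, and checking k=4: (14)/(27) = 0.5185 > 0.50.

k = 4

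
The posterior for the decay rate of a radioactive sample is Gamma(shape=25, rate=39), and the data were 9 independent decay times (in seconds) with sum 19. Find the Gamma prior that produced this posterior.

Gamma–exponential conjugacy: posterior shape = α + n, posterior rate = β + Σtᵢ.
So α = 25 − 9 = 16 and β = 39 − 19 = 20.

Gamma(shape=16, rate=20)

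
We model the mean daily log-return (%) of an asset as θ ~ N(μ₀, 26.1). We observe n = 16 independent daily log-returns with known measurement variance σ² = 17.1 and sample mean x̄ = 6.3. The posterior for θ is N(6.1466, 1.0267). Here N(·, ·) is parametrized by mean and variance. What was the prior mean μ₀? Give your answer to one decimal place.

μ₀ = 2.4

With known observation variance, the Normal–Normal posterior has precision τ_n = τ₀ + n/σ² and mean μ_n = (τ₀μ₀ + (n/σ²)x̄)/τ_n.
Here τ₀ = 1/26.1 = 0.038314 and τ_data = 16/17.1 = 0.935673, so τ_n = 0.973987.
Rearranging for μ₀: μ₀ = (μ_n·τ_n − τ_data·x̄)/τ₀ = (6.1466·0.973987 − 0.935673·6.3) / 0.038314 = 0.091969/0.038314 ≈ 2.4.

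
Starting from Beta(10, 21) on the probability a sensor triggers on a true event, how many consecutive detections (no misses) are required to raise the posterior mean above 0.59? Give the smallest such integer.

k = 21

After k detections and 0 misses the posterior is Beta(10+k, 21), with mean (10+k)/(10+21+k).
Set (10+k)/(31+k) > 0.59 and solve: k > (0.59·31 − 10)/(1 − 0.59) = 20.220.
The smallest integer exceeding 20.220 is 21.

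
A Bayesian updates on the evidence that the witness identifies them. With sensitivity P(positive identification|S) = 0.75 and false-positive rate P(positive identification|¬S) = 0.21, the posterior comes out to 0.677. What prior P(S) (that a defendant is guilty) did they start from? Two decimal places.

P(S) = 0.37

In odds form, posterior odds = prior odds × likelihood ratio, so prior odds = posterior odds ÷ LR.
Posterior odds = 0.677/(1−0.677) = 2.0960. LR = 0.75/0.21 = 3.5714.
Prior odds = 2.0960/3.5714 = 0.5869, so P(S) = 0.5869/(1+0.5869) ≈ 0.37.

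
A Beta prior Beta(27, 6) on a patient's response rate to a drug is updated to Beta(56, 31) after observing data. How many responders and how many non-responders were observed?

Under Beta–binomial conjugacy the posterior parameters are (a+s, b+f).
So s = 56 − 27 = 29 and f = 31 − 6 = 25.

29 responders and 25 non-responders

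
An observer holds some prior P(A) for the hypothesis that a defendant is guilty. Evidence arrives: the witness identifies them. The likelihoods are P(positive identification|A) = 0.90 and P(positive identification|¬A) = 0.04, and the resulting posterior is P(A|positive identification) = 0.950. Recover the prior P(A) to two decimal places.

Bayes' rule in odds form gives O(A|E) = O(A)·[P(E|A)/P(E|¬A)], hence O(A) = O(A|E)/LR.
Posterior odds = 0.950/(1−0.950) = 19.0000. LR = 0.90/0.04 = 22.5000.
Prior odds = 19.0000/22.5000 = 0.8444, so P(A) = 0.8444/(1+0.8444) ≈ 0.46.

P(A) = 0.46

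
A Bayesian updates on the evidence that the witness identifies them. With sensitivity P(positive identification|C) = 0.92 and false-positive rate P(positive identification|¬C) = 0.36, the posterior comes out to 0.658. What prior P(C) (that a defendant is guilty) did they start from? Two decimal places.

P(C) = 0.43

In odds form, posterior odds = prior odds × likelihood ratio, so prior odds = posterior odds ÷ LR.
Posterior odds = 0.658/(1−0.658) = 1.9240. LR = 0.92/0.36 = 2.5556.
Prior odds = 1.9240/2.5556 = 0.7529, so P(C) = 0.7529/(1+0.7529) ≈ 0.43.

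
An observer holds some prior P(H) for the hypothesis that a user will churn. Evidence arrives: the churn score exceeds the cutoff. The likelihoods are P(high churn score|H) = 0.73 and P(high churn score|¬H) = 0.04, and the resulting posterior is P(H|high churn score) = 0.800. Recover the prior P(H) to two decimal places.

Bayes' rule in odds form gives O(H|E) = O(H)·[P(E|H)/P(E|¬H)], hence O(H) = O(H|E)/LR.
Posterior odds = 0.800/(1−0.800) = 4.0000. LR = 0.73/0.04 = 18.2500.
Prior odds = 4.0000/18.2500 = 0.2192, so P(H) = 0.2192/(1+0.2192) ≈ 0.18.

P(H) = 0.18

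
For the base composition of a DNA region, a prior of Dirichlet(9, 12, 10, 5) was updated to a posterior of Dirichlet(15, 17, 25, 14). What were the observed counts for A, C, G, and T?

For a Dirichlet(α) prior with multinomial counts c, the posterior is Dirichlet(α + c) componentwise.
Counts are posterior − prior componentwise: 15−9=6, 17−12=5, 25−10=15, 14−5=9.

counts (6, 5, 15, 9)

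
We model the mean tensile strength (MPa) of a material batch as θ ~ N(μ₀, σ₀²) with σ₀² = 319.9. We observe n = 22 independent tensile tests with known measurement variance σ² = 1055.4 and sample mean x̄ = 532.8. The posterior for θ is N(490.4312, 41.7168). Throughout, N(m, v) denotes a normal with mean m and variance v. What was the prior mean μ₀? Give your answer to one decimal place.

The posterior mean is a precision-weighted average: μ_n = (τ₀μ₀ + τ_data·x̄)/(τ₀+τ_data), with τ₀=1/σ₀² and τ_data=n/σ².
Here τ₀ = 1/319.9 = 0.003126 and τ_data = 22/1055.4 = 0.020845, so τ_n = 0.023971.
Rearranging for μ₀: μ₀ = (μ_n·τ_n − τ_data·x̄)/τ₀ = (490.4312·0.023971 − 0.020845·532.8) / 0.003126 = 0.649910/0.003126 ≈ 207.9.

μ₀ = 207.9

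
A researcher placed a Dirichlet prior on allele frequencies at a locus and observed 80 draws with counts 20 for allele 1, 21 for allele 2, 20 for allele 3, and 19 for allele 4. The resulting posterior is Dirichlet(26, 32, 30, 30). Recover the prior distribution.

For a Dirichlet(α) prior with multinomial counts c, the posterior is Dirichlet(α + c) componentwise.
Subtract each count from the matching posterior parameter: 26−20=6, 32−21=11, 30−20=10, 30−19=11.

Dirichlet(6, 11, 10, 11)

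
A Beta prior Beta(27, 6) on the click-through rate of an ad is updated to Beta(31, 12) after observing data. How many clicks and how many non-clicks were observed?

4 clicks and 6 non-clicks

Beta is conjugate to the binomial likelihood: posterior = Beta(α+s, β+f).
So s = 31 − 27 = 4 and f = 12 − 6 = 6.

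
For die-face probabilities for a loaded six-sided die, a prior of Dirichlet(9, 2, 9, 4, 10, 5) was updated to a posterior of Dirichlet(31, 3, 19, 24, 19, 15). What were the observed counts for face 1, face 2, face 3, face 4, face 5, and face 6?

counts (22, 1, 10, 20, 9, 10)

For a Dirichlet(α) prior with multinomial counts c, the posterior is Dirichlet(α + c) componentwise.
Counts are posterior − prior componentwise: 31−9=22, 3−2=1, 19−9=10, 24−4=20, 19−10=9, 15−5=10.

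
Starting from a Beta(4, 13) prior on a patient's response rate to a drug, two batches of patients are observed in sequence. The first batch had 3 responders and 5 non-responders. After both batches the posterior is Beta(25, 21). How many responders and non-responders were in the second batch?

18 responders and 3 non-responders

Sequential conjugate updates are equivalent to a single update on the pooled data, so total successes = posterior α − prior α and total failures = posterior β − prior β.
Total across both batches: 25−4=21 responders, 21−13=8 non-responders.
Subtract the first batch: 21−3=18 responders and 8−5=3 non-responders.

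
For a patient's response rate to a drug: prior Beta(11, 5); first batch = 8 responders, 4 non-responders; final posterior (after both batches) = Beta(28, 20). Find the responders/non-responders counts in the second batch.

9 responders and 11 non-responders

Sequential conjugate updates are equivalent to a single update on the pooled data, so total successes = posterior α − prior α and total failures = posterior β − prior β.
Total across both batches: 28−11=17 responders, 20−5=15 non-responders.
Subtract the first batch: 17−8=9 responders and 15−4=11 non-responders.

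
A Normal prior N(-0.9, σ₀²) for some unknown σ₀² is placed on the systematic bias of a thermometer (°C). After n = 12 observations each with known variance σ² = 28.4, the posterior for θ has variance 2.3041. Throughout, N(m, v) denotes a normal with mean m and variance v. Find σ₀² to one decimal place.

For the Normal–Normal model with known σ², precisions add: τ_n = τ₀ + n/σ².
So 1/σ₀² = 1/2.3041 − 12/28.4 = 0.434009 − 0.422535 = 0.011474.
Hence σ₀² = 1/0.011474 ≈ 87.2.

σ₀² = 87.2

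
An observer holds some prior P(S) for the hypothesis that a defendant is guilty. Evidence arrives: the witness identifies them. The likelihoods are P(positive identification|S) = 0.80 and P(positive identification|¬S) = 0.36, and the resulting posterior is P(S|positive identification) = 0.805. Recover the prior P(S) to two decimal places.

In odds form, posterior odds = prior odds × likelihood ratio, so prior odds = posterior odds ÷ LR.
Posterior odds = 0.805/(1−0.805) = 4.1282. LR = 0.80/0.36 = 2.2222.
Prior odds = 4.1282/2.2222 = 1.8577, so P(S) = 1.8577/(1+1.8577) ≈ 0.65.

P(S) = 0.65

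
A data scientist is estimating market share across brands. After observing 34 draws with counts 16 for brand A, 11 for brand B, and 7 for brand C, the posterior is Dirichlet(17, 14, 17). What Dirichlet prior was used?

For a Dirichlet(α) prior with multinomial counts c, the posterior is Dirichlet(α + c) componentwise.
Subtract each count from the matching posterior parameter: 17−16=1, 14−11=3, 17−7=10.

Dirichlet(1, 3, 10)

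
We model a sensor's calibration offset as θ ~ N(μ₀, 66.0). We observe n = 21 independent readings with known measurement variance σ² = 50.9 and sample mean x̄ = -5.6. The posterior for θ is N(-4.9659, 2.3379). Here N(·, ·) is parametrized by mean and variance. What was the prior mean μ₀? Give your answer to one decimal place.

With known observation variance, the Normal–Normal posterior has precision τ_n = τ₀ + n/σ² and mean μ_n = (τ₀μ₀ + (n/σ²)x̄)/τ_n.
Here τ₀ = 1/66.0 = 0.015152 and τ_data = 21/50.9 = 0.412574, so τ_n = 0.427726.
Rearranging for μ₀: μ₀ = (μ_n·τ_n − τ_data·x̄)/τ₀ = (-4.9659·0.427726 − 0.412574·-5.6) / 0.015152 = 0.186370/0.015152 ≈ 12.3.

μ₀ = 12.3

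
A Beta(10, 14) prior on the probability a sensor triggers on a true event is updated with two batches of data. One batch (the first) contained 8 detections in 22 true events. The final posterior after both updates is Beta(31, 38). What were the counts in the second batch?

13 detections and 10 misses

Because Beta–binomial updating is additive in the counts, the combined data contributed (α_post−α_prior, β_post−β_prior) successes and failures.
Total across both batches: 31−10=21 detections, 38−14=24 misses.
Subtract the first batch: 21−8=13 detections and 24−14=10 misses.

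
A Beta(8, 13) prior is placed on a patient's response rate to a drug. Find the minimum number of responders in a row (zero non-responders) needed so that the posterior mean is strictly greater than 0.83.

After k responders and 0 non-responders the posterior is Beta(8+k, 13), with mean (8+k)/(8+13+k).
Set (8+k)/(21+k) > 0.83 and solve: k > (0.83·21 − 8)/(1 − 0.83) = 55.471.
The smallest integer exceeding 55.471 is 56, and checking k=56: (64)/(77) = 0.8312 > 0.83.

k = 56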